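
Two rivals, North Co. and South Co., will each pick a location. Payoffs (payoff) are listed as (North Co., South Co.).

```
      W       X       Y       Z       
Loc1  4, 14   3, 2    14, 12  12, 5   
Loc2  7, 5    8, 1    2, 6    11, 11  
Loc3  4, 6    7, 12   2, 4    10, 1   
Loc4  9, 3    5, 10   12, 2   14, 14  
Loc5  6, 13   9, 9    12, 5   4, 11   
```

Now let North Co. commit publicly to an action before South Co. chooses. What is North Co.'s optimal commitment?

Loc4

Solve by backward induction (North Co. leads).
- Loc1 → South Co. plays W (best of 14, 2, 12, 5); North Co. gets 4.
- Loc2 → South Co. plays Z (best of 5, 1, 6, 11); North Co. gets 11.
- Loc3 → South Co. plays X (best of 6, 12, 4, 1); North Co. gets 7.
- Loc4 → South Co. plays Z (best of 3, 10, 2, 14); North Co. gets 14.
- Loc5 → South Co. plays W (best of 13, 9, 5, 11); North Co. gets 6.
Maximizing over 4, 11, 7, 14, 6, North Co. chooses Loc4. Subgame-perfect outcome: (Loc4, Z) with payoffs (14, 14).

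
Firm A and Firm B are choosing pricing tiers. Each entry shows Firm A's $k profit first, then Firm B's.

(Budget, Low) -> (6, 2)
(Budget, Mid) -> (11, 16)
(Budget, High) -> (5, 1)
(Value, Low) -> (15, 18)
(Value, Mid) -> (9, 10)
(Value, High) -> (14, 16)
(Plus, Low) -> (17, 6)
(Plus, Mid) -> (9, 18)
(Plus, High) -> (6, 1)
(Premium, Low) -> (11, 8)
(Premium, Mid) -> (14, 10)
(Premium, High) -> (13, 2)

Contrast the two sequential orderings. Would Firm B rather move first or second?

second

If Firm A leads: Firm B's best replies are Budget→Mid, Value→Low, Plus→Mid, Premium→Mid; Firm A's induced payoffs 11, 15, 9, 14; outcome (Value, Low), payoffs (15, 18).
If Firm B leads: Firm A's best replies are Low→Plus, Mid→Premium, High→Value; Firm B's induced payoffs 6, 10, 16; outcome (Value, High), payoffs (14, 16).
Firm B gets 16 moving first and 18 moving second, so Firm B prefers to move second.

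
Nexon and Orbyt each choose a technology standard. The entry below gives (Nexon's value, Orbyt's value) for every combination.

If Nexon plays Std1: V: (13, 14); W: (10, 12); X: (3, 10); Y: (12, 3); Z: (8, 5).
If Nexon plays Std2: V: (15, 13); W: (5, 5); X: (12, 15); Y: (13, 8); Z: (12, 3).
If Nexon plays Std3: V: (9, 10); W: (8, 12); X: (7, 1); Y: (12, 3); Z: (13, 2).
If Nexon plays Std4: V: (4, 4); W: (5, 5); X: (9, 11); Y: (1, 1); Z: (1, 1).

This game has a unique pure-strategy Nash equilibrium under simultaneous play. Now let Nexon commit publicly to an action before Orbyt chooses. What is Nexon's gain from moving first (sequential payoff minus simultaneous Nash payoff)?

Solve by backward induction (Nexon leads).
- Std1: Orbyt compares 14, 12, 10, 3, 5 and picks V; Nexon would get 13.
- Std2: Orbyt compares 13, 5, 15, 8, 3 and picks X; Nexon would get 12.
- Std3: Orbyt compares 10, 12, 1, 3, 2 and picks W; Nexon would get 8.
- Std4: Orbyt compares 4, 5, 11, 1, 1 and picks X; Nexon would get 9.
Among 13, 12, 8, 9, the best is 13 at Std1. Subgame-perfect outcome: (Std1, V) with payoffs (13, 14).
For the simultaneous game, intersect best replies.
Nexon's best replies: V→Std2; W→Std1; X→Std2; Y→Std2; Z→Std3.
Orbyt's best replies: Std1→V; Std2→X; Std3→W; Std4→X.
Only (Std2, X) has each player best-responding; Nash payoffs (12, 15).
Nexon's commitment gain: 13 − 12 = 1.

1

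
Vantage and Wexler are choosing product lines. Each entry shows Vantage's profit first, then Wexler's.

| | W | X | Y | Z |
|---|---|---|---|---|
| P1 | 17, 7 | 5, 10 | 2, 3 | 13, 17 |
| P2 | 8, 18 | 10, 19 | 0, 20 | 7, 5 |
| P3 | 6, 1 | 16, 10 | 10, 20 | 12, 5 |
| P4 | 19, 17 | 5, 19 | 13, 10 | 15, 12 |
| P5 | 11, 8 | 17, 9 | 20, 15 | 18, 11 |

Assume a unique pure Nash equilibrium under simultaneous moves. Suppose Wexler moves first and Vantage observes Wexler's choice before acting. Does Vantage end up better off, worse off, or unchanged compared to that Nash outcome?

Backward induction with Wexler moving first.
- W: BR = P4, leader payoff 17.
- X: BR = P5, leader payoff 9.
- Y: BR = P5, leader payoff 15.
- Z: BR = P5, leader payoff 11.
Among 17, 9, 15, 11, the best is 17 at W. Subgame-perfect outcome: (P4, W) with payoffs (19, 17).
Under simultaneous play:
Vantage's best replies: W→P4; X→P5; Y→P5; Z→P5.
Wexler's best replies: P1→Z; P2→Y; P3→Y; P4→X; P5→Y.
Only (P5, Y) has each player best-responding; Nash payoffs (20, 15).
Vantage earns 19 sequentially versus 20 at the Nash outcome: worse off.

worse off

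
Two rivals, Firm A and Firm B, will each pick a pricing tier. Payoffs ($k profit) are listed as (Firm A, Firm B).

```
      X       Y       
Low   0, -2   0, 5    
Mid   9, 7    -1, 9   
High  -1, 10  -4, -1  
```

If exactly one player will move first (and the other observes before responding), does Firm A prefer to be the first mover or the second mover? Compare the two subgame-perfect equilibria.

second

If Firm A leads: Firm B's best replies are Low→Y, Mid→Y, High→X; Firm A's induced payoffs 0, -1, -1; outcome (Low, Y), payoffs (0, 5).
If Firm B leads: Firm A's best replies are X→Mid, Y→Low; Firm B's induced payoffs 7, 5; outcome (Mid, X), payoffs (9, 7).
Firm A gets 0 moving first and 9 moving second, so Firm A prefers to move second.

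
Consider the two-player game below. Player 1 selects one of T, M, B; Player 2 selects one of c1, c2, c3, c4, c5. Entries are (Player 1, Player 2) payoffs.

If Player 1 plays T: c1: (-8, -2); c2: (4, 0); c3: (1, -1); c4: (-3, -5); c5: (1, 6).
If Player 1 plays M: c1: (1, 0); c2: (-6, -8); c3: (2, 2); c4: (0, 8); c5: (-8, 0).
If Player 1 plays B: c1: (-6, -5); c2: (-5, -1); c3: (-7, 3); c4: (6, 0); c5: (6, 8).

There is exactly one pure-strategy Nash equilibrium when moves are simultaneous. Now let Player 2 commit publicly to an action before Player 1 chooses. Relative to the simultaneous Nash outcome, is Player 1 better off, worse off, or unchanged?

Player 1 best-responds to each possible Player 2 move:
- c1: BR = M, leader payoff 0.
- c2: BR = T, leader payoff 0.
- c3: BR = M, leader payoff 2.
- c4: BR = B, leader payoff 0.
- c5: BR = B, leader payoff 8.
Maximizing over 0, 0, 2, 0, 8, Player 2 chooses c5. Subgame-perfect outcome: (B, c5) with payoffs (6, 8).
Under simultaneous play:
Player 1's best replies: c1→M; c2→T; c3→M; c4→B; c5→B.
Player 2's best replies: T→c5; M→c4; B→c5.
The unique mutual best reply is (B, c5), giving (6, 8).
Player 1 earns 6 sequentially versus 6 at the Nash outcome: unchanged.

unchanged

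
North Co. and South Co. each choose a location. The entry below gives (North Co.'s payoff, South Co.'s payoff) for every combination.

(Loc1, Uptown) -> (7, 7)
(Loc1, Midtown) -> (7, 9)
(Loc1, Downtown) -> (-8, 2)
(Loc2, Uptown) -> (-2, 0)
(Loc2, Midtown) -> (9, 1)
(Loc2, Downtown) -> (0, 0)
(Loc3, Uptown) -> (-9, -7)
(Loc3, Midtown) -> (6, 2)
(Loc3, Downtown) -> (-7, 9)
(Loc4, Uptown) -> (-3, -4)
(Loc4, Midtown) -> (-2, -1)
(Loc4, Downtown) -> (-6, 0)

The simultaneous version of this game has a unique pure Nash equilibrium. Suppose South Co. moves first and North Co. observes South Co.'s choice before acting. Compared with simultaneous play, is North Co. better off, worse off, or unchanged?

Work backward from North Co.'s decision.
- Uptown: BR = Loc1, leader payoff 7.
- Midtown: BR = Loc2, leader payoff 1.
- Downtown: BR = Loc2, leader payoff 0.
Among 7, 1, 0, the best is 7 at Uptown. Subgame-perfect outcome: (Loc1, Uptown) with payoffs (7, 7).
For the simultaneous game, intersect best replies.
North Co.'s best replies: Uptown→Loc1; Midtown→Loc2; Downtown→Loc2.
South Co.'s best replies: Loc1→Midtown; Loc2→Midtown; Loc3→Downtown; Loc4→Downtown.
Only (Loc2, Midtown) has each player best-responding; Nash payoffs (9, 1).
North Co. earns 7 sequentially versus 9 at the Nash outcome: worse off.

worse off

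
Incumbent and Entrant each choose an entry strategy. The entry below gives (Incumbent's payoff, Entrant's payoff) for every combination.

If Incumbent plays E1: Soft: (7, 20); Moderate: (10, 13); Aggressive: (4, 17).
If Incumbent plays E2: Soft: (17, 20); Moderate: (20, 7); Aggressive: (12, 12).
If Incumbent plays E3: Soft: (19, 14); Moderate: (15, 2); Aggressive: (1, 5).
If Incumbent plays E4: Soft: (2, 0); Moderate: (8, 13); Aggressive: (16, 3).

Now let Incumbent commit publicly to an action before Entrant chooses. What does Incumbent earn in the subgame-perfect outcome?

Entrant best-responds to each possible Incumbent move:
- E1 → Entrant plays Soft (best of 20, 13, 17); Incumbent gets 7.
- E2 → Entrant plays Soft (best of 20, 7, 12); Incumbent gets 17.
- E3 → Entrant plays Soft (best of 14, 2, 5); Incumbent gets 19.
- E4 → Entrant plays Moderate (best of 0, 13, 3); Incumbent gets 8.
Incumbent's induced payoffs are 7, 17, 19, 8, so Incumbent commits to E3. Subgame-perfect outcome: (E3, Soft) with payoffs (19, 14).

19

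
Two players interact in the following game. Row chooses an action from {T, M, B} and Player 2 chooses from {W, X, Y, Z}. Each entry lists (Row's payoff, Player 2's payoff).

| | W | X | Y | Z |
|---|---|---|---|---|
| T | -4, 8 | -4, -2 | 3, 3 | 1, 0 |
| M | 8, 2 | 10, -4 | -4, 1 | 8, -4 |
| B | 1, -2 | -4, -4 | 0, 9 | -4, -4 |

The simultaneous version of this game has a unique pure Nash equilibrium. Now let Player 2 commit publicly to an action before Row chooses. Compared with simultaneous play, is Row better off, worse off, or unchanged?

Row best-responds to each possible Player 2 move:
- W → Row plays M (best of -4, 8, 1); Player 2 gets 2.
- X → Row plays M (best of -4, 10, -4); Player 2 gets -4.
- Y → Row plays T (best of 3, -4, 0); Player 2 gets 3.
- Z → Row plays M (best of 1, 8, -4); Player 2 gets -4.
Maximizing over 2, -4, 3, -4, Player 2 chooses Y. Subgame-perfect outcome: (T, Y) with payoffs (3, 3).
Under simultaneous play:
Row's best replies: W→M; X→M; Y→T; Z→M.
Player 2's best replies: T→W; M→W; B→Y.
The unique mutual best reply is (M, W), giving (8, 2).
Row earns 3 sequentially versus 8 at the Nash outcome: worse off.

worse off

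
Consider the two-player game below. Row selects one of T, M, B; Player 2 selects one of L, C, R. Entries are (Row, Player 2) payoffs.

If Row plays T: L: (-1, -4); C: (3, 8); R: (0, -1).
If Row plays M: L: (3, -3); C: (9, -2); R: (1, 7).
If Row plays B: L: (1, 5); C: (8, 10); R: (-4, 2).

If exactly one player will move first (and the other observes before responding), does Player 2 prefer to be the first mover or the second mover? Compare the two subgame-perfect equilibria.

second

If Row leads: Player 2's best replies are T→C, M→R, B→C; Row's induced payoffs 3, 1, 8; outcome (B, C), payoffs (8, 10).
If Player 2 leads: Row's best replies are L→M, C→M, R→M; Player 2's induced payoffs -3, -2, 7; outcome (M, R), payoffs (1, 7).
Player 2 gets 7 moving first and 10 moving second, so Player 2 prefers to move second.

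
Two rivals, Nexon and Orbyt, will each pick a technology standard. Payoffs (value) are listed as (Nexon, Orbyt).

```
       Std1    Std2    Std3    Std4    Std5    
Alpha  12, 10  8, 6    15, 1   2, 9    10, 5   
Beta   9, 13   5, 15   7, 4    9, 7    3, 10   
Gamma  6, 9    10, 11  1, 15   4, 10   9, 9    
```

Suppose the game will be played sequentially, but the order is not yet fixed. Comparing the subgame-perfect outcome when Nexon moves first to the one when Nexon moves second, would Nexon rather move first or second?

If Nexon leads: Orbyt's best replies are Alpha→Std1, Beta→Std2, Gamma→Std3; Nexon's induced payoffs 12, 5, 1; outcome (Alpha, Std1), payoffs (12, 10).
If Orbyt leads: Nexon's best replies are Std1→Alpha, Std2→Gamma, Std3→Alpha, Std4→Beta, Std5→Alpha; Orbyt's induced payoffs 10, 11, 1, 7, 5; outcome (Gamma, Std2), payoffs (10, 11).
Nexon gets 12 moving first and 10 moving second, so Nexon prefers to move first.

first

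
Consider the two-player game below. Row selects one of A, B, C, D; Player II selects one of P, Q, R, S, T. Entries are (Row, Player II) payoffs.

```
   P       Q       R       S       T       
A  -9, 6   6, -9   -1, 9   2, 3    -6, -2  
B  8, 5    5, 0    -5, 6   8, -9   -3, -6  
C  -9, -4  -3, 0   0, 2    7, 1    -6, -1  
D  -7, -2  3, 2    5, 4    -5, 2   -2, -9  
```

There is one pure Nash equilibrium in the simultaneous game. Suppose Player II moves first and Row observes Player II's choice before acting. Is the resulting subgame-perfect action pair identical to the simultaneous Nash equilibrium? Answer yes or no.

no

Solve by backward induction (Player II leads).
- P → Row plays B (best of -9, 8, -9, -7); Player II gets 5.
- Q → Row plays A (best of 6, 5, -3, 3); Player II gets -9.
- R → Row plays D (best of -1, -5, 0, 5); Player II gets 4.
- S → Row plays B (best of 2, 8, 7, -5); Player II gets -9.
- T → Row plays D (best of -6, -3, -6, -2); Player II gets -9.
Player II's induced payoffs are 5, -9, 4, -9, -9, so Player II commits to P. Subgame-perfect outcome: (B, P) with payoffs (8, 5).
Now find the simultaneous Nash equilibrium.
Row's best replies: P→B; Q→A; R→D; S→B; T→D.
Player II's best replies: A→R; B→R; C→R; D→R.
The unique mutual best reply is (D, R), giving (5, 4).
Sequential outcome (B, P) differs from the Nash profile (D, R).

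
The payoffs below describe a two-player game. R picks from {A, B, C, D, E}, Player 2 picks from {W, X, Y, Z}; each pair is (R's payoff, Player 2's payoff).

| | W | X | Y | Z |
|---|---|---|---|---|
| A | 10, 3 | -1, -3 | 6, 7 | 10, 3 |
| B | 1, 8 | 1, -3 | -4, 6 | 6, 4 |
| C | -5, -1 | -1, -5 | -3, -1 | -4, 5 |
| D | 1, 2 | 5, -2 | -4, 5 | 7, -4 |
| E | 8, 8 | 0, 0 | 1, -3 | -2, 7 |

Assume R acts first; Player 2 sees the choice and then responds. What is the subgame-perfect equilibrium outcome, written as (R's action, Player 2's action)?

Backward induction with R moving first.
- A: BR = Y, leader payoff 6.
- B: BR = W, leader payoff 1.
- C: BR = Z, leader payoff -4.
- D: BR = Y, leader payoff -4.
- E: BR = W, leader payoff 8.
Among 6, 1, -4, -4, 8, the best is 8 at E. Subgame-perfect outcome: (E, W) with payoffs (8, 8).

(E, W)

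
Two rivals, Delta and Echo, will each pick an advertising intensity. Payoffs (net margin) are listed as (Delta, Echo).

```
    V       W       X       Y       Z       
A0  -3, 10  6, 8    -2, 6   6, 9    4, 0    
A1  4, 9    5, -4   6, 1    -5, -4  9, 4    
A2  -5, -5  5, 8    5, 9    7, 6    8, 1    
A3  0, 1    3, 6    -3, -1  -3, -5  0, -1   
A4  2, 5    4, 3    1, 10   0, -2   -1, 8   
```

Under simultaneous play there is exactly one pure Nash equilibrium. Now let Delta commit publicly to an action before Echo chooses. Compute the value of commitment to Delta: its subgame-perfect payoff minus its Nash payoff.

Solve by backward induction (Delta leads).
- A0 → Echo plays V (best of 10, 8, 6, 9, 0); Delta gets -3.
- A1 → Echo plays V (best of 9, -4, 1, -4, 4); Delta gets 4.
- A2 → Echo plays X (best of -5, 8, 9, 6, 1); Delta gets 5.
- A3 → Echo plays W (best of 1, 6, -1, -5, -1); Delta gets 3.
- A4 → Echo plays X (best of 5, 3, 10, -2, 8); Delta gets 1.
Maximizing over -3, 4, 5, 3, 1, Delta chooses A2. Subgame-perfect outcome: (A2, X) with payoffs (5, 9).
Now find the simultaneous Nash equilibrium.
Delta's best replies: V→A1; W→A0; X→A1; Y→A2; Z→A1.
Echo's best replies: A0→V; A1→V; A2→X; A3→W; A4→X.
The unique mutual best reply is (A1, V), giving (4, 9).
Delta's commitment gain: 5 − 4 = 1.

1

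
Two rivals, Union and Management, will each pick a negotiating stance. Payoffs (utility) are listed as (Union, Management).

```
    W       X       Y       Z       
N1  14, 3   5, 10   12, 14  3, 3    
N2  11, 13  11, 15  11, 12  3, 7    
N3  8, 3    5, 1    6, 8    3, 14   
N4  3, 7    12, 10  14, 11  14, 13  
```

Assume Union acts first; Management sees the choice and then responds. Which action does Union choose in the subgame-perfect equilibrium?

N4

Work backward from Management's decision.
- N1 → Management plays Y (best of 3, 10, 14, 3); Union gets 12.
- N2 → Management plays X (best of 13, 15, 12, 7); Union gets 11.
- N3 → Management plays Z (best of 3, 1, 8, 14); Union gets 3.
- N4 → Management plays Z (best of 7, 10, 11, 13); Union gets 14.
Union's induced payoffs are 12, 11, 3, 14, so Union commits to N4. Subgame-perfect outcome: (N4, Z) with payoffs (14, 13).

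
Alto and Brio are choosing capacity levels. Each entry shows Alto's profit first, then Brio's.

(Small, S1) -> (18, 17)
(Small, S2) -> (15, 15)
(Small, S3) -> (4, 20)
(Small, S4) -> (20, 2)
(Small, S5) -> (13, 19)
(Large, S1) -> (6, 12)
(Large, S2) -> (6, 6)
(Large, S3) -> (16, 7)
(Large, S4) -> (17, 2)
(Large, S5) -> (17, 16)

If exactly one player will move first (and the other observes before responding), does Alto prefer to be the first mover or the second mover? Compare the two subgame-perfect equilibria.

second

If Alto leads: Brio's best replies are Small→S3, Large→S5; Alto's induced payoffs 4, 17; outcome (Large, S5), payoffs (17, 16).
If Brio leads: Alto's best replies are S1→Small, S2→Small, S3→Large, S4→Small, S5→Large; Brio's induced payoffs 17, 15, 7, 2, 16; outcome (Small, S1), payoffs (18, 17).
Alto gets 17 moving first and 18 moving second, so Alto prefers to move second.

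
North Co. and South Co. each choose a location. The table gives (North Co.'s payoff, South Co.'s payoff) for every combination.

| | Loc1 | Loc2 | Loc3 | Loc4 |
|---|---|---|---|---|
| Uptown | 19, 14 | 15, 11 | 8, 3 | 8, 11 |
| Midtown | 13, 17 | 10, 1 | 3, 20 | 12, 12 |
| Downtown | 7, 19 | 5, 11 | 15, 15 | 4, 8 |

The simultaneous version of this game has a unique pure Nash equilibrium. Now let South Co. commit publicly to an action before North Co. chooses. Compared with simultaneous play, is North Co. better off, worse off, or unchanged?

Solve by backward induction (South Co. leads).
- Loc1: BR = Uptown, leader payoff 14.
- Loc2: BR = Uptown, leader payoff 11.
- Loc3: BR = Downtown, leader payoff 15.
- Loc4: BR = Midtown, leader payoff 12.
Maximizing over 14, 11, 15, 12, South Co. chooses Loc3. Subgame-perfect outcome: (Downtown, Loc3) with payoffs (15, 15).
Now find the simultaneous Nash equilibrium.
North Co.'s best replies: Loc1→Uptown; Loc2→Uptown; Loc3→Downtown; Loc4→Midtown.
South Co.'s best replies: Uptown→Loc1; Midtown→Loc3; Downtown→Loc1.
The unique mutual best reply is (Uptown, Loc1), giving (19, 14).
North Co. earns 15 sequentially versus 19 at the Nash outcome: worse off.

worse off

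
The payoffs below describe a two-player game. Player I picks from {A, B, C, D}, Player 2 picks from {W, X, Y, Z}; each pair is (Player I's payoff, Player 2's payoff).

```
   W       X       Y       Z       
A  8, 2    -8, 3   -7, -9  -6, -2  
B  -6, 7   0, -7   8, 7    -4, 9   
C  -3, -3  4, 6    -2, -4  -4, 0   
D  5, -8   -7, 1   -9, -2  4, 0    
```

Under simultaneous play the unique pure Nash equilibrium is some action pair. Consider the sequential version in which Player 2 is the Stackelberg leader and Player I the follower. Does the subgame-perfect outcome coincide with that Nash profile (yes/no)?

Solve by backward induction (Player 2 leads).
- W → Player I plays A (best of 8, -6, -3, 5); Player 2 gets 2.
- X → Player I plays C (best of -8, 0, 4, -7); Player 2 gets 6.
- Y → Player I plays B (best of -7, 8, -2, -9); Player 2 gets 7.
- Z → Player I plays D (best of -6, -4, -4, 4); Player 2 gets 0.
Player 2's induced payoffs are 2, 6, 7, 0, so Player 2 commits to Y. Subgame-perfect outcome: (B, Y) with payoffs (8, 7).
For the simultaneous game, intersect best replies.
Player I's best replies: W→A; X→C; Y→B; Z→D.
Player 2's best replies: A→X; B→Z; C→X; D→X.
The unique mutual best reply is (C, X), giving (4, 6).
Sequential outcome (B, Y) differs from the Nash profile (C, X).

no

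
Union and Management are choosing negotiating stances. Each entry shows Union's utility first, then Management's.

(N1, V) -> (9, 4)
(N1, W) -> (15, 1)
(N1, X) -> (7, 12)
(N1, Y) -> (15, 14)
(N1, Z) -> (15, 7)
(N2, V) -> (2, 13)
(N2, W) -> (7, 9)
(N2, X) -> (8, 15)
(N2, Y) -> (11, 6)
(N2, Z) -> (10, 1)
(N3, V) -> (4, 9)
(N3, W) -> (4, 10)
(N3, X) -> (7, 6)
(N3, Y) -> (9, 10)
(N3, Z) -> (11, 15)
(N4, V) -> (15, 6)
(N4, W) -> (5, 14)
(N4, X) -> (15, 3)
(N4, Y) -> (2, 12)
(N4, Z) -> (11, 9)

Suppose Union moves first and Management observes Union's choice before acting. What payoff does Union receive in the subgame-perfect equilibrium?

Backward induction with Union moving first.
- N1: BR = Y, leader payoff 15.
- N2: BR = X, leader payoff 8.
- N3: BR = Z, leader payoff 11.
- N4: BR = W, leader payoff 5.
Union's induced payoffs are 15, 8, 11, 5, so Union commits to N1. Subgame-perfect outcome: (N1, Y) with payoffs (15, 14).

15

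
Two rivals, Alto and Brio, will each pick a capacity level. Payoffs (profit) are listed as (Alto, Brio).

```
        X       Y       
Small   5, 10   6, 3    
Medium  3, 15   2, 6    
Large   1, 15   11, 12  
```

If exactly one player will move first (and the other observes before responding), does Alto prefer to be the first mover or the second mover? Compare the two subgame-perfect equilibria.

If Alto leads: Brio's best replies are Small→X, Medium→X, Large→X; Alto's induced payoffs 5, 3, 1; outcome (Small, X), payoffs (5, 10).
If Brio leads: Alto's best replies are X→Small, Y→Large; Brio's induced payoffs 10, 12; outcome (Large, Y), payoffs (11, 12).
Alto gets 5 moving first and 11 moving second, so Alto prefers to move second.

second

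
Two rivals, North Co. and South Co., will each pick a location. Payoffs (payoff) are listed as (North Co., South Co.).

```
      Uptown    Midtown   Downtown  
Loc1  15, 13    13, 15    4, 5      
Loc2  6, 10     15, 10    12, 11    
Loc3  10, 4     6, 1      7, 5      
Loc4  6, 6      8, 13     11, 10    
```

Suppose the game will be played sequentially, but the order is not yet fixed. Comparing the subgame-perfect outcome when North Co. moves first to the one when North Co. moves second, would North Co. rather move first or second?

second

If North Co. leads: South Co.'s best replies are Loc1→Midtown, Loc2→Downtown, Loc3→Downtown, Loc4→Midtown; North Co.'s induced payoffs 13, 12, 7, 8; outcome (Loc1, Midtown), payoffs (13, 15).
If South Co. leads: North Co.'s best replies are Uptown→Loc1, Midtown→Loc2, Downtown→Loc2; South Co.'s induced payoffs 13, 10, 11; outcome (Loc1, Uptown), payoffs (15, 13).
North Co. gets 13 moving first and 15 moving second, so North Co. prefers to move second.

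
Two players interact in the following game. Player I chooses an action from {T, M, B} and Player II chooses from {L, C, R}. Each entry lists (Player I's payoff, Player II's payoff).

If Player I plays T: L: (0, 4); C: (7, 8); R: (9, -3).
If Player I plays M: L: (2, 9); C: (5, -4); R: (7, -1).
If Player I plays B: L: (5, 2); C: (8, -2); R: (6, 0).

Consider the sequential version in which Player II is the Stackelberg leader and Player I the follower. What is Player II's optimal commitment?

Work backward from Player I's decision.
- L → Player I plays B (best of 0, 2, 5); Player II gets 2.
- C → Player I plays B (best of 7, 5, 8); Player II gets -2.
- R → Player I plays T (best of 9, 7, 6); Player II gets -3.
Player II's induced payoffs are 2, -2, -3, so Player II commits to L. Subgame-perfect outcome: (B, L) with payoffs (5, 2).

L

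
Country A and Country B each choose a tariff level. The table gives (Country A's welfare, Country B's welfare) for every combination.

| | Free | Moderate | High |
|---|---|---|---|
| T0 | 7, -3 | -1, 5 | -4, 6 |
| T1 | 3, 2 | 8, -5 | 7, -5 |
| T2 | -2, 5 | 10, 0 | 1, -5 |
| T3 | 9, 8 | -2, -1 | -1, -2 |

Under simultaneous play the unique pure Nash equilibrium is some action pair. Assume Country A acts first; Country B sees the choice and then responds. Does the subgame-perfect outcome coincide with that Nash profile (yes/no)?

Solve by backward induction (Country A leads).
- T0: BR = High, leader payoff -4.
- T1: BR = Free, leader payoff 3.
- T2: BR = Free, leader payoff -2.
- T3: BR = Free, leader payoff 9.
Maximizing over -4, 3, -2, 9, Country A chooses T3. Subgame-perfect outcome: (T3, Free) with payoffs (9, 8).
For the simultaneous game, intersect best replies.
Country A's best replies: Free→T3; Moderate→T2; High→T1.
Country B's best replies: T0→High; T1→Free; T2→Free; T3→Free.
Only (T3, Free) has each player best-responding; Nash payoffs (9, 8).
Sequential outcome (T3, Free) coincides with the Nash profile (T3, Free).

yes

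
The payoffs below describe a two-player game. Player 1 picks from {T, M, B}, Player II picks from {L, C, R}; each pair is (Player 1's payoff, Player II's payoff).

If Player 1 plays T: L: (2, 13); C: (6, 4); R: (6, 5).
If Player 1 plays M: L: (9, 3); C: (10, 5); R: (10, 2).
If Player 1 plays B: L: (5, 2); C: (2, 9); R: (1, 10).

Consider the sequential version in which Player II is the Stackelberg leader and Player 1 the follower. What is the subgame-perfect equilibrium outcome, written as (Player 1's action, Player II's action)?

Work backward from Player 1's decision.
- L: BR = M, leader payoff 3.
- C: BR = M, leader payoff 5.
- R: BR = M, leader payoff 2.
Maximizing over 3, 5, 2, Player II chooses C. Subgame-perfect outcome: (M, C) with payoffs (10, 5).

(M, C)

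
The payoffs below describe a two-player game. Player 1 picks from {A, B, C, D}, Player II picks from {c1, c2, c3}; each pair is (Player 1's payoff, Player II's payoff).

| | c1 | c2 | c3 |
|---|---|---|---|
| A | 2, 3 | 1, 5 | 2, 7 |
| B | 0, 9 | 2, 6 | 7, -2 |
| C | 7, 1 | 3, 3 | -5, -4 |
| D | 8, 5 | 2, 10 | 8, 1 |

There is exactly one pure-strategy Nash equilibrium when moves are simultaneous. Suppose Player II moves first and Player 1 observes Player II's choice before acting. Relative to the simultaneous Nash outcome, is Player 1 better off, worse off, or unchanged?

Player 1 best-responds to each possible Player II move:
- c1: BR = D, leader payoff 5.
- c2: BR = C, leader payoff 3.
- c3: BR = D, leader payoff 1.
Player II's induced payoffs are 5, 3, 1, so Player II commits to c1. Subgame-perfect outcome: (D, c1) with payoffs (8, 5).
Under simultaneous play:
Player 1's best replies: c1→D; c2→C; c3→D.
Player II's best replies: A→c3; B→c1; C→c2; D→c2.
The unique mutual best reply is (C, c2), giving (3, 3).
Player 1 earns 8 sequentially versus 3 at the Nash outcome: better off.

better off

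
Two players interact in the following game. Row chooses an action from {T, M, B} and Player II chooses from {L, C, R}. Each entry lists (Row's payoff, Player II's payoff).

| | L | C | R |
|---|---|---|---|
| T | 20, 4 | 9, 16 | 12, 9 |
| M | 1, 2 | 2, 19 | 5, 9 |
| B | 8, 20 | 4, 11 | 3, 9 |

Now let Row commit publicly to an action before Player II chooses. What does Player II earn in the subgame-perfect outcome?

16

Backward induction with Row moving first.
- T → Player II plays C (best of 4, 16, 9); Row gets 9.
- M → Player II plays C (best of 2, 19, 9); Row gets 2.
- B → Player II plays L (best of 20, 11, 9); Row gets 8.
Maximizing over 9, 2, 8, Row chooses T. Subgame-perfect outcome: (T, C) with payoffs (9, 16).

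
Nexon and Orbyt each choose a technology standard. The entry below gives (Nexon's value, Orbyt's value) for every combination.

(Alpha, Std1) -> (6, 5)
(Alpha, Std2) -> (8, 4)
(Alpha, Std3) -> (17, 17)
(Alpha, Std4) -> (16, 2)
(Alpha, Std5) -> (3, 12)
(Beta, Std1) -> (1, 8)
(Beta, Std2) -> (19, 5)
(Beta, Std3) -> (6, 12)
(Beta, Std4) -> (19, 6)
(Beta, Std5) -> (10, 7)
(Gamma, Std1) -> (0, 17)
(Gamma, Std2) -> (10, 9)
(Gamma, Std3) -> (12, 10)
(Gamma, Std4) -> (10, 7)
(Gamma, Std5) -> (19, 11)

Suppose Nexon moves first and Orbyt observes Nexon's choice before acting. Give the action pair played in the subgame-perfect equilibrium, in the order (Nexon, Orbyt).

Orbyt best-responds to each possible Nexon move:
- Alpha: Orbyt compares 5, 4, 17, 2, 12 and picks Std3; Nexon would get 17.
- Beta: Orbyt compares 8, 5, 12, 6, 7 and picks Std3; Nexon would get 6.
- Gamma: Orbyt compares 17, 9, 10, 7, 11 and picks Std1; Nexon would get 0.
Maximizing over 17, 6, 0, Nexon chooses Alpha. Subgame-perfect outcome: (Alpha, Std3) with payoffs (17, 17).

(Alpha, Std3)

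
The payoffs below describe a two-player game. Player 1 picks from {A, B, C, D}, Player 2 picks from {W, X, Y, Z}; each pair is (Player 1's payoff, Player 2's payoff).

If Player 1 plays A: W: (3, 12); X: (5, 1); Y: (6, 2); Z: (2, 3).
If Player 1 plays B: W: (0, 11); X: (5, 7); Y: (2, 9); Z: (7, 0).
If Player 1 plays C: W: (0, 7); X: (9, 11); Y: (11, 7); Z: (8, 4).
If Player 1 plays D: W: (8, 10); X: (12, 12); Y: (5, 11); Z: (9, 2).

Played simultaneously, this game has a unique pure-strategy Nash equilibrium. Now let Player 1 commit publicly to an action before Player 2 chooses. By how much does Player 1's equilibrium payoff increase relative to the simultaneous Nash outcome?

0

Work backward from Player 2's decision.
- A → Player 2 plays W (best of 12, 1, 2, 3); Player 1 gets 3.
- B → Player 2 plays W (best of 11, 7, 9, 0); Player 1 gets 0.
- C → Player 2 plays X (best of 7, 11, 7, 4); Player 1 gets 9.
- D → Player 2 plays X (best of 10, 12, 11, 2); Player 1 gets 12.
Player 1's induced payoffs are 3, 0, 9, 12, so Player 1 commits to D. Subgame-perfect outcome: (D, X) with payoffs (12, 12).
Under simultaneous play:
Player 1's best replies: W→D; X→D; Y→C; Z→D.
Player 2's best replies: A→W; B→W; C→X; D→X.
The unique mutual best reply is (D, X), giving (12, 12).
Player 1's commitment gain: 12 − 12 = 0.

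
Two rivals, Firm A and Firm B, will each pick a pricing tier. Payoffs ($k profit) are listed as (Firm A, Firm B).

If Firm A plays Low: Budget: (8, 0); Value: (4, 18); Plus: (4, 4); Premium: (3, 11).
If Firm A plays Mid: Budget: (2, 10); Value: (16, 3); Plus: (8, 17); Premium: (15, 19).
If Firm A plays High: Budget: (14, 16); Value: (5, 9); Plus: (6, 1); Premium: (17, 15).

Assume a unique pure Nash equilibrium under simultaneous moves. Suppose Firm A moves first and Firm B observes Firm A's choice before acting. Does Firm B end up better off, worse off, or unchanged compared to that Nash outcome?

better off

Work backward from Firm B's decision.
- Low → Firm B plays Value (best of 0, 18, 4, 11); Firm A gets 4.
- Mid → Firm B plays Premium (best of 10, 3, 17, 19); Firm A gets 15.
- High → Firm B plays Budget (best of 16, 9, 1, 15); Firm A gets 14.
Maximizing over 4, 15, 14, Firm A chooses Mid. Subgame-perfect outcome: (Mid, Premium) with payoffs (15, 19).
For the simultaneous game, intersect best replies.
Firm A's best replies: Budget→High; Value→Mid; Plus→Mid; Premium→High.
Firm B's best replies: Low→Value; Mid→Premium; High→Budget.
Only (High, Budget) has each player best-responding; Nash payoffs (14, 16).
Firm B earns 19 sequentially versus 16 at the Nash outcome: better off.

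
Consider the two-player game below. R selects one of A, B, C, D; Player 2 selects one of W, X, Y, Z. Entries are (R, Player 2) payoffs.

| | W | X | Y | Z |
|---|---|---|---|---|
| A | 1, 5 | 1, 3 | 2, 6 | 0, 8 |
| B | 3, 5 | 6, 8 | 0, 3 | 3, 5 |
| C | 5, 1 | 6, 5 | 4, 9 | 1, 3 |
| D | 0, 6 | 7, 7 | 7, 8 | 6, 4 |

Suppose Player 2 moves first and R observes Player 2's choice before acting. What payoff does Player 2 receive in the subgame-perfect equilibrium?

Work backward from R's decision.
- W: BR = C, leader payoff 1.
- X: BR = D, leader payoff 7.
- Y: BR = D, leader payoff 8.
- Z: BR = D, leader payoff 4.
Player 2's induced payoffs are 1, 7, 8, 4, so Player 2 commits to Y. Subgame-perfect outcome: (D, Y) with payoffs (7, 8).

8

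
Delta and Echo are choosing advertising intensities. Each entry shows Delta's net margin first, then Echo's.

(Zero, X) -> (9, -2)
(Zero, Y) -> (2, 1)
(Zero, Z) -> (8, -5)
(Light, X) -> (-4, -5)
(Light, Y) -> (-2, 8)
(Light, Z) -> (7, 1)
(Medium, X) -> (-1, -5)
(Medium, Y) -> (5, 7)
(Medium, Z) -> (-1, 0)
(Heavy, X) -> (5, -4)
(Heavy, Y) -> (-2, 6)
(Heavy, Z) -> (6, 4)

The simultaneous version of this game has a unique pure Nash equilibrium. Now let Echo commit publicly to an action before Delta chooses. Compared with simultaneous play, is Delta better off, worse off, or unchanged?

Solve by backward induction (Echo leads).
- X: Delta compares 9, -4, -1, 5 and picks Zero; Echo would get -2.
- Y: Delta compares 2, -2, 5, -2 and picks Medium; Echo would get 7.
- Z: Delta compares 8, 7, -1, 6 and picks Zero; Echo would get -5.
Echo's induced payoffs are -2, 7, -5, so Echo commits to Y. Subgame-perfect outcome: (Medium, Y) with payoffs (5, 7).
Now find the simultaneous Nash equilibrium.
Delta's best replies: X→Zero; Y→Medium; Z→Zero.
Echo's best replies: Zero→Y; Light→Y; Medium→Y; Heavy→Y.
Only (Medium, Y) has each player best-responding; Nash payoffs (5, 7).
Delta earns 5 sequentially versus 5 at the Nash outcome: unchanged.

unchanged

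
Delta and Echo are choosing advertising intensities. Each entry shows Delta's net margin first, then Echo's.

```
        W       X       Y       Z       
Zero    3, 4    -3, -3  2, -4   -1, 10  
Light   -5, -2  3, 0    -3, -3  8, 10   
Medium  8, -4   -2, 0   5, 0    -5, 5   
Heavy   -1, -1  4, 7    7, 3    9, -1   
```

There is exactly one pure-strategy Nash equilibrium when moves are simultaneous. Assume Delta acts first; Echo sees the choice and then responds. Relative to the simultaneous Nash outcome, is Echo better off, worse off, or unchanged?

Solve by backward induction (Delta leads).
- Zero: BR = Z, leader payoff -1.
- Light: BR = Z, leader payoff 8.
- Medium: BR = Z, leader payoff -5.
- Heavy: BR = X, leader payoff 4.
Among -1, 8, -5, 4, the best is 8 at Light. Subgame-perfect outcome: (Light, Z) with payoffs (8, 10).
Under simultaneous play:
Delta's best replies: W→Medium; X→Heavy; Y→Heavy; Z→Heavy.
Echo's best replies: Zero→Z; Light→Z; Medium→Z; Heavy→X.
Only (Heavy, X) has each player best-responding; Nash payoffs (4, 7).
Echo earns 10 sequentially versus 7 at the Nash outcome: better off.

better off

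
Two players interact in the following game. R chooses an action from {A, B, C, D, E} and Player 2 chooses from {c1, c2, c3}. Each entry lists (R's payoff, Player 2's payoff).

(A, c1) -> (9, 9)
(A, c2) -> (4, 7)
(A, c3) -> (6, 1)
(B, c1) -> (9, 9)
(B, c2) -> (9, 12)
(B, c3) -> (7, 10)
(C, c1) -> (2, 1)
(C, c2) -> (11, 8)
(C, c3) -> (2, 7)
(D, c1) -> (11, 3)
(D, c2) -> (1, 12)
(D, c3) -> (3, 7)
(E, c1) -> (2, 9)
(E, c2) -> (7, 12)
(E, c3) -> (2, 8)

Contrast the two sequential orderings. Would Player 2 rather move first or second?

first

If R leads: Player 2's best replies are A→c1, B→c2, C→c2, D→c2, E→c2; R's induced payoffs 9, 9, 11, 1, 7; outcome (C, c2), payoffs (11, 8).
If Player 2 leads: R's best replies are c1→D, c2→C, c3→B; Player 2's induced payoffs 3, 8, 10; outcome (B, c3), payoffs (7, 10).
Player 2 gets 10 moving first and 8 moving second, so Player 2 prefers to move first.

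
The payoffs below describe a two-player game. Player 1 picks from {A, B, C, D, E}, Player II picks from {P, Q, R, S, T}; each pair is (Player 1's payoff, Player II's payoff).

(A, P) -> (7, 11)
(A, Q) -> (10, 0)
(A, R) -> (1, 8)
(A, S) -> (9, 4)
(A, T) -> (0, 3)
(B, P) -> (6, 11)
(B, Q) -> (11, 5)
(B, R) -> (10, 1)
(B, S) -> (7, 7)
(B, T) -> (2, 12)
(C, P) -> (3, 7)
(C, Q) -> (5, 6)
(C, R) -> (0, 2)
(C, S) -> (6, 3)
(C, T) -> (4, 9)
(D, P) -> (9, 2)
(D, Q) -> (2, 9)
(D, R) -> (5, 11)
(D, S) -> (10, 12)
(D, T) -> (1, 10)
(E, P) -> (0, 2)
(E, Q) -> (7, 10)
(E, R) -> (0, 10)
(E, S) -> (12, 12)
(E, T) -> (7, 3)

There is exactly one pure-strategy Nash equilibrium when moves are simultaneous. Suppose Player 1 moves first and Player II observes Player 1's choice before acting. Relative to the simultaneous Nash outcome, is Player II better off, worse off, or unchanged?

Player II best-responds to each possible Player 1 move:
- A: BR = P, leader payoff 7.
- B: BR = T, leader payoff 2.
- C: BR = T, leader payoff 4.
- D: BR = S, leader payoff 10.
- E: BR = S, leader payoff 12.
Player 1's induced payoffs are 7, 2, 4, 10, 12, so Player 1 commits to E. Subgame-perfect outcome: (E, S) with payoffs (12, 12).
For the simultaneous game, intersect best replies.
Player 1's best replies: P→D; Q→B; R→B; S→E; T→E.
Player II's best replies: A→P; B→T; C→T; D→S; E→S.
The unique mutual best reply is (E, S), giving (12, 12).
Player II earns 12 sequentially versus 12 at the Nash outcome: unchanged.

unchanged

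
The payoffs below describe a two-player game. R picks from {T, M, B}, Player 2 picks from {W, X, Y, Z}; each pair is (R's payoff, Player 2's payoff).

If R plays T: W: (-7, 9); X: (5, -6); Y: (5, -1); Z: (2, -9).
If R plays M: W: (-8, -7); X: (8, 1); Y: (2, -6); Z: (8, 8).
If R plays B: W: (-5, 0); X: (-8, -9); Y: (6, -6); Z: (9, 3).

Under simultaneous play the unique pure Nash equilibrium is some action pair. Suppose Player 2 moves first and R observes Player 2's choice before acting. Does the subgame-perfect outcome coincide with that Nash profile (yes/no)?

Work backward from R's decision.
- W: BR = B, leader payoff 0.
- X: BR = M, leader payoff 1.
- Y: BR = B, leader payoff -6.
- Z: BR = B, leader payoff 3.
Player 2's induced payoffs are 0, 1, -6, 3, so Player 2 commits to Z. Subgame-perfect outcome: (B, Z) with payoffs (9, 3).
For the simultaneous game, intersect best replies.
R's best replies: W→B; X→M; Y→B; Z→B.
Player 2's best replies: T→W; M→Z; B→Z.
Only (B, Z) has each player best-responding; Nash payoffs (9, 3).
Sequential outcome (B, Z) coincides with the Nash profile (B, Z).

yes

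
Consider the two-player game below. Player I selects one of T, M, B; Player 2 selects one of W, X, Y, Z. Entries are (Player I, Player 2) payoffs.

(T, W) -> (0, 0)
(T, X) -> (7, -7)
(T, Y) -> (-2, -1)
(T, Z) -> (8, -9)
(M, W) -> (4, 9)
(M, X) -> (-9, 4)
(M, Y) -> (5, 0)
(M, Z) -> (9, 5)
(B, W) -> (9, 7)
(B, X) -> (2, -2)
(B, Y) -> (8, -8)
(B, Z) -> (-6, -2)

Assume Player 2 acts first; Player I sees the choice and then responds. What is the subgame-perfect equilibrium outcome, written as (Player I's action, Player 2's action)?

(B, W)

Backward induction with Player 2 moving first.
- W: BR = B, leader payoff 7.
- X: BR = T, leader payoff -7.
- Y: BR = B, leader payoff -8.
- Z: BR = M, leader payoff 5.
Maximizing over 7, -7, -8, 5, Player 2 chooses W. Subgame-perfect outcome: (B, W) with payoffs (9, 7).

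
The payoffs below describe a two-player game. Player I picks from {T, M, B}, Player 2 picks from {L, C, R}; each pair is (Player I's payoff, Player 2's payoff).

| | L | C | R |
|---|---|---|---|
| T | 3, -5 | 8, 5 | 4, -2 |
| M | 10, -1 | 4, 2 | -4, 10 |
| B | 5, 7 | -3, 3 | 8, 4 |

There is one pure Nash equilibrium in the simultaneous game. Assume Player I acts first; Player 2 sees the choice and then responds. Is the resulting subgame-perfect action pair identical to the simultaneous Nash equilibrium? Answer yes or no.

Player 2 best-responds to each possible Player I move:
- T: BR = C, leader payoff 8.
- M: BR = R, leader payoff -4.
- B: BR = L, leader payoff 5.
Player I's induced payoffs are 8, -4, 5, so Player I commits to T. Subgame-perfect outcome: (T, C) with payoffs (8, 5).
Now find the simultaneous Nash equilibrium.
Player I's best replies: L→M; C→T; R→B.
Player 2's best replies: T→C; M→R; B→L.
Only (T, C) has each player best-responding; Nash payoffs (8, 5).
Sequential outcome (T, C) coincides with the Nash profile (T, C).

yes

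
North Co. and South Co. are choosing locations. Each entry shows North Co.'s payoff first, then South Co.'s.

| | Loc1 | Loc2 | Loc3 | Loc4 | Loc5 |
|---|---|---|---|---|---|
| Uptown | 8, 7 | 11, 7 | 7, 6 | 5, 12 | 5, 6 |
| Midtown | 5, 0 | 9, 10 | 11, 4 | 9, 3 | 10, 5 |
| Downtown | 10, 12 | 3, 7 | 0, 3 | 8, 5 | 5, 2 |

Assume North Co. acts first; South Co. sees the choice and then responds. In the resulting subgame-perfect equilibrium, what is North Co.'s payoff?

South Co. best-responds to each possible North Co. move:
- Uptown: BR = Loc4, leader payoff 5.
- Midtown: BR = Loc2, leader payoff 9.
- Downtown: BR = Loc1, leader payoff 10.
North Co.'s induced payoffs are 5, 9, 10, so North Co. commits to Downtown. Subgame-perfect outcome: (Downtown, Loc1) with payoffs (10, 12).

10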